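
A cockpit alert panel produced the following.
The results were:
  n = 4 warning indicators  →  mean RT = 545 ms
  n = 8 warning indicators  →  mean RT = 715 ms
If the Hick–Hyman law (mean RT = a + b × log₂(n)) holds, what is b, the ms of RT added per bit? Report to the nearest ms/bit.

Slope: b = (715 − 545) / (log₂ 8 − log₂ 4) = 170/1.0000 = 170 ms/bit.

170 ms/bit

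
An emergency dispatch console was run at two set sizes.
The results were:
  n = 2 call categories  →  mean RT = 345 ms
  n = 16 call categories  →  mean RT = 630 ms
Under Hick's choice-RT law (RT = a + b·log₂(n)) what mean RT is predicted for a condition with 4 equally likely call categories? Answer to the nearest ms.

440 ms

Solve the two-equation system in a and b:
  b = (630 − 345) / (log₂ 16 − log₂ 2) = 285 / (4 − 1) = 95 ms/bit
  a = 345 − 95 × 1 = 250 ms
Then RT(4) = 250 + 95 × log₂ 4 = 250 + 95 × 2 ≈ 440.000 ms.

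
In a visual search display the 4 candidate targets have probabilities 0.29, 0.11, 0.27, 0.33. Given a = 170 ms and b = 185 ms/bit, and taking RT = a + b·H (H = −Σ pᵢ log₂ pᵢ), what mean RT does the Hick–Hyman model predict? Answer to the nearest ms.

Entropy contributions −pᵢ log₂ pᵢ: 0.5179, 0.3503, 0.5100, 0.5278; sum H = 1.9060 bits.
RT = a + bH = 170 + 185·1.9060 = 522.62 ms.

523 ms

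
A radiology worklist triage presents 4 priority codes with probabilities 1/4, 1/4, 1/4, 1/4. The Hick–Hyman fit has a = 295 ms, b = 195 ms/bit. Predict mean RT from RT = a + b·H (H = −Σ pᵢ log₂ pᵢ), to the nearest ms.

H = −Σ pᵢ log₂ pᵢ = 0.25·2 + 0.25·2 + 0.25·2 + 0.25·2 = 2.000 bits.
RT = 295 + 195 × 2.000 = 685.00 ms.

685 ms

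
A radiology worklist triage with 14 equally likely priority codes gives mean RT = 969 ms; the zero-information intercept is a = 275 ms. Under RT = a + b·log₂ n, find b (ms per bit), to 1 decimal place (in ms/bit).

182.3 ms/bit

b = (969 − 275) / log₂(14) = 694 / 3.8074 = 182.279 ms/bit.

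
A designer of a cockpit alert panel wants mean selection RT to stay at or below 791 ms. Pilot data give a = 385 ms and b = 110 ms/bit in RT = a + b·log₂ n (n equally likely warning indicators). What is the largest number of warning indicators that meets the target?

Information budget: (791 − 385)/110 = 3.6909 bits, so n ≤ 2^3.6909 = 12.914 → at most 12.

12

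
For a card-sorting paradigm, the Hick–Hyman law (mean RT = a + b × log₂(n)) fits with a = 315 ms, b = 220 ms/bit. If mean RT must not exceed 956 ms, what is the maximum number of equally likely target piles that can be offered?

220·log₂ n ≤ 956 − 315 = 641, giving log₂ n ≤ 2.9136 and n ≤ 7.535. The largest whole number is 7.

7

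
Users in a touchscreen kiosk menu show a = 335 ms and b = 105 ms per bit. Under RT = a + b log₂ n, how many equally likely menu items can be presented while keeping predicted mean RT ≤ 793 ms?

20

Set 335 + 105·log₂ n ≤ 793 → log₂ n ≤ (793 − 335)/105 = 4.3619.
So n ≤ 2^4.3619 = 20.562; the largest integer n is 20.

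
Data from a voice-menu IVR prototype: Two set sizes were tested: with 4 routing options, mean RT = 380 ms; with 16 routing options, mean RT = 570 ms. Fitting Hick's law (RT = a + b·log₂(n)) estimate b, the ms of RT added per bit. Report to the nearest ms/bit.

b = (RT₂ − RT₁)/(log₂ n₂ − log₂ n₁) = (570 − 380)/(4 − 2) = 95 ms/bit.

95 ms/bit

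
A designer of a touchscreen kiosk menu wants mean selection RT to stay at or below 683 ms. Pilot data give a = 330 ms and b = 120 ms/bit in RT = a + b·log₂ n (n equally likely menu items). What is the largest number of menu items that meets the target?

7

120·log₂ n ≤ 683 − 330 = 353, giving log₂ n ≤ 2.9417 and n ≤ 7.683. The largest whole number is 7.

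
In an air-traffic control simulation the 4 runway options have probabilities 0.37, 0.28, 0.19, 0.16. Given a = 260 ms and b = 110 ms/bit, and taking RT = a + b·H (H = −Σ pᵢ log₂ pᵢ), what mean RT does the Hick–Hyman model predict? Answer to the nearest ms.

H = 0.37·log₂(1/0.37) + 0.28·log₂(1/0.28) + 0.19·log₂(1/0.19) + 0.16·log₂(1/0.16) = 1.9232 bits.
RT = 260 + 110 × 1.9232 = 471.55 ms.

472 ms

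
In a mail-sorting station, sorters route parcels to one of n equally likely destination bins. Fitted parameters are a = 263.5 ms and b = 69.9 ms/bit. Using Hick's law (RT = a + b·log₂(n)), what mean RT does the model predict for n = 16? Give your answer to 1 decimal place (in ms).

log₂(16) = 4 bits, so RT = 263.5 + 69.9 × 4 ≈ 543.100 ms.

543.1 ms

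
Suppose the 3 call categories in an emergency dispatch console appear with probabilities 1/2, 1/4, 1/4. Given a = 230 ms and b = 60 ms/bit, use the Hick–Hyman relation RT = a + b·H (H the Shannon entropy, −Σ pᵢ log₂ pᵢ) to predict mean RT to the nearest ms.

320 ms

Each term −pᵢ log₂ pᵢ: 0.5·1 + 0.25·2 + 0.25·2; summed, H = 1.500 bits.
Mean RT = a + bH = 230 + 60·1.500 = 320.00 ms.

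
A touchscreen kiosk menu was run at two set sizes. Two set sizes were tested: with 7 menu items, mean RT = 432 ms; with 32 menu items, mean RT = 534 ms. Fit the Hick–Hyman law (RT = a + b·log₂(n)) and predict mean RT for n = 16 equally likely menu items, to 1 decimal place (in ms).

RT is linear in log₂ n, so two points fix the line:
  b = (534 − 432) / (log₂ 32 − log₂ 7) = 102 / (5 − 2.8074) = 46.519 ms/bit
  a = 432 − 46.519 × 2.8074 = 301.404 ms
Then RT(16) = 301.404 + 46.519 × log₂ 16 = 301.404 + 46.519 × 4 ≈ 487.481 ms.

487.5 ms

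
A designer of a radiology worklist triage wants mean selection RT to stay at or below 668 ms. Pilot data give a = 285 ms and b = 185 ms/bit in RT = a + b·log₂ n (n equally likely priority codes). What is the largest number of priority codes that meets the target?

185·log₂ n ≤ 668 − 285 = 383, giving log₂ n ≤ 2.0703 and n ≤ 4.200. The largest whole number is 4.

4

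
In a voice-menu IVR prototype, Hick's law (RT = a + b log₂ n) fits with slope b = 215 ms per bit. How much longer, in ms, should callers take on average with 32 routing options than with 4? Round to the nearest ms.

The intercept a cancels: ΔRT = b·(log₂ n₂ − log₂ n₁) = b·log₂(n₂/n₁).
log₂(32) − log₂(4) = log₂(32/4) = log₂(8) = 3.
ΔRT = 215 × 3.0000 = 645.000 ms.

645 ms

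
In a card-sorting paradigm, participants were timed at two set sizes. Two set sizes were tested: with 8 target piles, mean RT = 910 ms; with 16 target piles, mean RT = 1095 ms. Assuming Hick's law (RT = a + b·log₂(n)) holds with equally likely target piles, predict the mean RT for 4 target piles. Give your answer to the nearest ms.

Solve the two-equation system in a and b:
  b = (1095 − 910) / (log₂ 16 − log₂ 8) = 185 / (4 − 3) = 185 ms/bit
  a = 910 − 185 × 3 = 355 ms
Then RT(4) = 355 + 185 × log₂ 4 = 355 + 185 × 2 ≈ 725.000 ms.

725 ms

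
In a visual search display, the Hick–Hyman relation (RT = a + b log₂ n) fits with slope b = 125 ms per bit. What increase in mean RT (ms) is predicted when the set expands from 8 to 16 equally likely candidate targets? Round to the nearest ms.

The intercept a cancels: ΔRT = b·(log₂ n₂ − log₂ n₁) = b·log₂(n₂/n₁).
log₂(16) − log₂(8) = log₂(16/8) = log₂(2) = 1.
ΔRT = 125 × 1.0000 = 125.000 ms.

125 ms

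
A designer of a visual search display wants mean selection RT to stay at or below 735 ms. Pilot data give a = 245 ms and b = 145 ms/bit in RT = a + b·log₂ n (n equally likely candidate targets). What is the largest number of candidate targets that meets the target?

10

Information budget: (735 − 245)/145 = 3.3793 bits, so n ≤ 2^3.3793 = 10.406 → at most 10.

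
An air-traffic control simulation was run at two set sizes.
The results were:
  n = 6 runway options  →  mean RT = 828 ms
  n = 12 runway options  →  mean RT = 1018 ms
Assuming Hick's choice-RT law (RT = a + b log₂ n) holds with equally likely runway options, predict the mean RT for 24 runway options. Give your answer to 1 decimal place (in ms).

1208.0 ms

Solve the two-equation system in a and b:
  b = (1018 − 828) / (log₂ 12 − log₂ 6) = 190 / (3.5850 − 2.5850) = 190.000 ms/bit
  a = 828 − 190.000 × 2.5850 = 336.857 ms
Then RT(24) = 336.857 + 190.000 × log₂ 24 = 336.857 + 190.000 × 4.5850 ≈ 1208.000 ms.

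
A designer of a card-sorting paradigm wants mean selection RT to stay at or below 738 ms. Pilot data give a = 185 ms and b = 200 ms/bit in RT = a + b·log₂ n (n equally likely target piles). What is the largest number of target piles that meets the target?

Set 185 + 200·log₂ n ≤ 738 → log₂ n ≤ (738 − 185)/200 = 2.7650.
So n ≤ 2^2.7650 = 6.797; the largest integer n is 6.

6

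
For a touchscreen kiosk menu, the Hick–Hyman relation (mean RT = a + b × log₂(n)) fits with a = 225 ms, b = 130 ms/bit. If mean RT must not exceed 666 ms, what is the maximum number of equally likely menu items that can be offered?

130·log₂ n ≤ 666 − 225 = 441, giving log₂ n ≤ 3.3923 and n ≤ 10.500. The largest whole number is 10.

10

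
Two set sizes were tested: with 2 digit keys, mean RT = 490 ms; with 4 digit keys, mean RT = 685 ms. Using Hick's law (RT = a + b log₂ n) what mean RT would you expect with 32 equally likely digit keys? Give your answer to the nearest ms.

1270 ms

RT is linear in log₂ n, so two points fix the line:
  b = (685 − 490) / (log₂ 4 − log₂ 2) = 195 / (2 − 1) = 195 ms/bit
  a = 490 − 195 × 1 = 295 ms
Then RT(32) = 295 + 195 × log₂ 32 = 295 + 195 × 5 ≈ 1270.000 ms.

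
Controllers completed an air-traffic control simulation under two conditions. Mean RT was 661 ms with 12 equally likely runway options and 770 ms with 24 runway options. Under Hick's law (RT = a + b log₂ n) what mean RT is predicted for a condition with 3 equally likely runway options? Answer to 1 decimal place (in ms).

Fit slope and intercept:
  b = (770 − 661) / (log₂ 24 − log₂ 12) = 109 / (4.5850 − 3.5850) = 109.000 ms/bit
  a = 661 − 109.000 × 3.5850 = 270.239 ms
Then RT(3) = 270.239 + 109.000 × log₂ 3 = 270.239 + 109.000 × 1.5850 ≈ 443.000 ms.

443.0 ms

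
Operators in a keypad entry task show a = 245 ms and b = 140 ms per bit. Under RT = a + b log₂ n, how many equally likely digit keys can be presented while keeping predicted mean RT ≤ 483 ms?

3

Set 245 + 140·log₂ n ≤ 483 → log₂ n ≤ (483 − 245)/140 = 1.7000.
So n ≤ 2^1.7000 = 3.249; the largest integer n is 3.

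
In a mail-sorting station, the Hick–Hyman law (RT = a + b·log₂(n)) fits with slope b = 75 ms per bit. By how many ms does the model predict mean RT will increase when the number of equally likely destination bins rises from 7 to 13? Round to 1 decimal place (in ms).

67.0 ms

Only the slope matters, since a is common to both: ΔRT = b·log₂(n₂/n₁).
log₂(13) − log₂(7) = 3.7004 − 2.8074 = 0.8931.
ΔRT = 75 × 0.8931 = 66.981 ms.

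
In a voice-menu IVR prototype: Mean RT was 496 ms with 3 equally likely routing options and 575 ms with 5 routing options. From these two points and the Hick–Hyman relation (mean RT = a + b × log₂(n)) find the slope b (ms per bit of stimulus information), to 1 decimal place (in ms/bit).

Slope: b = (575 − 496) / (log₂ 5 − log₂ 3) = 79/0.7370 = 107.196 ms/bit.

107.2 ms/bit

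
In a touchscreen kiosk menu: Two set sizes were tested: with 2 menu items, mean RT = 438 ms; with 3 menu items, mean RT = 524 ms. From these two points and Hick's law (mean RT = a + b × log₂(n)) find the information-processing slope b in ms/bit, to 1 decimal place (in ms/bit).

The slope on a log₂ axis is (524 − 438) / (1.5850 − 1) = 147.018 ms/bit.

147.0 ms/bit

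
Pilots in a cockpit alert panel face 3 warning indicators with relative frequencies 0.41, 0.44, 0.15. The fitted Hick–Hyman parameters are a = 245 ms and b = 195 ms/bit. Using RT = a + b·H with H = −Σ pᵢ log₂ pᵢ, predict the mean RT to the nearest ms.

H = 0.41·log₂(1/0.41) + 0.44·log₂(1/0.44) + 0.15·log₂(1/0.15) = 1.4591 bits.
RT = 245 + 195 × 1.4591 = 529.52 ms.

530 ms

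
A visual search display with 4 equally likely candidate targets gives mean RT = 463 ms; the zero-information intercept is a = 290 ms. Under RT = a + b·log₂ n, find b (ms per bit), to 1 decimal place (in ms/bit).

86.5 ms/bit

4 alternatives carry log₂ 4 = 2 bits; the choice cost is 463 − 290 = 173 ms, so b = 173/2 = 86.500 ms/bit.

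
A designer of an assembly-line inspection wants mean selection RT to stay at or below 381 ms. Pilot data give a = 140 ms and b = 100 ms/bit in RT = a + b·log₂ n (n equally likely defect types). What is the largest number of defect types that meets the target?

100·log₂ n ≤ 381 − 140 = 241, giving log₂ n ≤ 2.4100 and n ≤ 5.315. The largest whole number is 5.

5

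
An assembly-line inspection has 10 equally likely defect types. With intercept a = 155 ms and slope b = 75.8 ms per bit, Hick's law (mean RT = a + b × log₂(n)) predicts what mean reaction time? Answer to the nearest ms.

log₂(10) = 3.3219 bits, so RT = 155 + 75.8 × 3.3219 ≈ 406.802 ms.

407 ms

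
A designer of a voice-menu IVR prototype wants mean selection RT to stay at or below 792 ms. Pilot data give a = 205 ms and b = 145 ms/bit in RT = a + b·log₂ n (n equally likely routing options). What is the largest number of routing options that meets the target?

16

Information budget: (792 − 205)/145 = 4.0483 bits, so n ≤ 2^4.0483 = 16.544 → at most 16.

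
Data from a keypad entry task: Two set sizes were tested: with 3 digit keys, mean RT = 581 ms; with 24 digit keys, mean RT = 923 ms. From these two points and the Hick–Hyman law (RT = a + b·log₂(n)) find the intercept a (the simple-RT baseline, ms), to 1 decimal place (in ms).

400.3 ms

b = (RT₂ − RT₁)/(log₂ n₂ − log₂ n₁) = (923 − 581)/(4.5850 − 1.5850) = 114.000 ms/bit.
Intercept: a = 581 − 114.000·log₂(3) = 400.314 ms.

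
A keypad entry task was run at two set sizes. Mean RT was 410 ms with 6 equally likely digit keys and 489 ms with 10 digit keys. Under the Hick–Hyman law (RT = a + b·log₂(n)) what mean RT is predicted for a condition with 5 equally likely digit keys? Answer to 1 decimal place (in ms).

Fit slope and intercept:
  b = (489 − 410) / (log₂ 10 − log₂ 6) = 79 / (3.3219 − 2.5850) = 107.196 ms/bit
  a = 410 − 107.196 × 2.5850 = 132.902 ms
Then RT(5) = 132.902 + 107.196 × log₂ 5 = 132.902 + 107.196 × 2.3219 ≈ 381.804 ms.

381.8 ms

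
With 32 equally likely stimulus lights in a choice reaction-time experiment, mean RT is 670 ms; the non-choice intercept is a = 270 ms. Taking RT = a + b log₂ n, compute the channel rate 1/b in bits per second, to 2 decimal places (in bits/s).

b = (670 − 270)/log₂ 32 = 400/5 = 80.000 ms per bit = 0.08000 s/bit; the reciprocal is 12.500 bits/s.

12.50 bits/s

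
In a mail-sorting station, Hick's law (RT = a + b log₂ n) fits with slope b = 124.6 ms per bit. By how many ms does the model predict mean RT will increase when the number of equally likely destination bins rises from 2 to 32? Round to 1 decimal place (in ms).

498.4 ms

Only the slope matters, since a is common to both: ΔRT = b·log₂(n₂/n₁).
log₂(32) − log₂(2) = log₂(32/2) = log₂(16) = 4.
ΔRT = 124.6 × 4.0000 = 498.400 ms.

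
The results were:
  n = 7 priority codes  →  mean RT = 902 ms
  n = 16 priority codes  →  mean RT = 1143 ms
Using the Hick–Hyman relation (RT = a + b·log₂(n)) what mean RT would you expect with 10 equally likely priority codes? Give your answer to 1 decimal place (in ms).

With log₂ n on the abscissa the relation is linear; from the two conditions:
  b = (1143 − 902) / (log₂ 16 − log₂ 7) = 241 / (4 − 2.8074) = 202.072 ms/bit
  a = 902 − 202.072 × 2.8074 = 334.713 ms
Then RT(10) = 334.713 + 202.072 × log₂ 10 = 334.713 + 202.072 × 3.3219 ≈ 1005.981 ms.

1006.0 ms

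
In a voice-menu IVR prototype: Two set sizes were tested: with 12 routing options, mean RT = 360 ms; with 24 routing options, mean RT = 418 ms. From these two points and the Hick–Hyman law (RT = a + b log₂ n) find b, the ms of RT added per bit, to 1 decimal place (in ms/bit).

58.0 ms/bit

The slope on a log₂ axis is (418 − 360) / (4.5850 − 3.5850) = 58.000 ms/bit.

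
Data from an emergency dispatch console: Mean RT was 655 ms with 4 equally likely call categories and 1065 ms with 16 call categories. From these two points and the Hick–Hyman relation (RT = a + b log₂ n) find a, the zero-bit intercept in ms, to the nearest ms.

The slope on a log₂ axis is (1065 − 655) / (4 − 2) = 205 ms/bit.
Intercept: a = 655 − 205·log₂(4) = 245.000 ms.

245 ms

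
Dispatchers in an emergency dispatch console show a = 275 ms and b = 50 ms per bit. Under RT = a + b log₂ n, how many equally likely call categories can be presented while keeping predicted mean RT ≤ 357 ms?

3

Set 275 + 50·log₂ n ≤ 357 → log₂ n ≤ (357 − 275)/50 = 1.6400.
So n ≤ 2^1.6400 = 3.117; the largest integer n is 3.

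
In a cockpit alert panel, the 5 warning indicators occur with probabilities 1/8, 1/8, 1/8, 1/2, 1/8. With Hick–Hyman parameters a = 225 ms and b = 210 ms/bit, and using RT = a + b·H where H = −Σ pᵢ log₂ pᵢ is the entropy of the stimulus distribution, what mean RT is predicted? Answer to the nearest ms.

645 ms

Each term −pᵢ log₂ pᵢ: 0.125·3 + 0.125·3 + 0.125·3 + 0.5·1 + 0.125·3; summed, H = 2.000 bits.
Mean RT = a + bH = 225 + 210·2.000 = 645.00 ms.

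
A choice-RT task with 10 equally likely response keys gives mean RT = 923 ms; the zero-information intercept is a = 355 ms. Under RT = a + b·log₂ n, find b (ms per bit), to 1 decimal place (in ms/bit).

log₂(10) = 3.3219 bits.
b = (RT − a)/log₂ n = (923 − 355) / 3.3219 = 170.985 ms/bit.

171.0 ms/bit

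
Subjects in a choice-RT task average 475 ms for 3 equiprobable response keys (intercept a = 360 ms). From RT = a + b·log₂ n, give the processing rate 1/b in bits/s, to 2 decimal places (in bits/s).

Choice component = 475 − 360 = 115 ms over log₂(3) = 1.5850 bits.
b = 115 / 1.5850 = 72.557 ms/bit, so 1/b = 13.782 bits/s.

13.78 bits/s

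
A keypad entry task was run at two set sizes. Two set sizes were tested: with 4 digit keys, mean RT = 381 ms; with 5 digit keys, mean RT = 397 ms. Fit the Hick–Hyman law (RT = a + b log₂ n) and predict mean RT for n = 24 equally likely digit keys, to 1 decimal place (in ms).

509.5 ms

RT is linear in log₂ n, so two points fix the line:
  b = (397 − 381) / (log₂ 5 − log₂ 4) = 16 / (2.3219 − 2) = 49.701 ms/bit
  a = 381 − 49.701 × 2 = 281.599 ms
Then RT(24) = 281.599 + 49.701 × log₂ 24 = 281.599 + 49.701 × 4.5850 ≈ 509.474 ms.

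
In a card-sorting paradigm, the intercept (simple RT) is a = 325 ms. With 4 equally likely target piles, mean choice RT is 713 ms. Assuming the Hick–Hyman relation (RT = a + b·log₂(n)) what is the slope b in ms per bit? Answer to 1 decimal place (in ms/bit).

194.0 ms/bit

log₂(4) = 2 bits.
b = (RT − a)/log₂ n = (713 − 325) / 2 = 194.000 ms/bit.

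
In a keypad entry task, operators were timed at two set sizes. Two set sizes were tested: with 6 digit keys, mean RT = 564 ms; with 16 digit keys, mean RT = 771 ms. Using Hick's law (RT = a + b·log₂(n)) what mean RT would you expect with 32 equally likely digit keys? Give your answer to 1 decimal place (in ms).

Fit slope and intercept:
  b = (771 − 564) / (log₂ 16 − log₂ 6) = 207 / (4 − 2.5850) = 146.286 ms/bit
  a = 564 − 146.286 × 2.5850 = 185.856 ms
Then RT(32) = 185.856 + 146.286 × log₂ 32 = 185.856 + 146.286 × 5 ≈ 917.286 ms.

917.3 ms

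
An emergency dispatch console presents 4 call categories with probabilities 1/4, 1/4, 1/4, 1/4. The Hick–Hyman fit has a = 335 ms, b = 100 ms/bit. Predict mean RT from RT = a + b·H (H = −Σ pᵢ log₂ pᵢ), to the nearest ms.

H = −Σ pᵢ log₂ pᵢ = 0.25·2 + 0.25·2 + 0.25·2 + 0.25·2 = 2.000 bits.
RT = 335 + 100 × 2.000 = 535.00 ms.

535 ms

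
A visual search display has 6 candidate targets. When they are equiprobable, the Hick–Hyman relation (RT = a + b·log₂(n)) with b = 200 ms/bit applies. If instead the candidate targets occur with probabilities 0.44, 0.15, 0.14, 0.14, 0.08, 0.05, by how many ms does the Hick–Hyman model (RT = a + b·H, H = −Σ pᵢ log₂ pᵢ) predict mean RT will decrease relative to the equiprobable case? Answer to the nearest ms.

Equiprobable entropy H₀ = log₂ 6 = 2.5850 bits.
Skewed entropy H = −Σ pᵢ log₂ pᵢ = 2.2335 bits.
ΔRT = b·(H₀ − H) = 200 × 0.3514 = 70.29 ms.

70 ms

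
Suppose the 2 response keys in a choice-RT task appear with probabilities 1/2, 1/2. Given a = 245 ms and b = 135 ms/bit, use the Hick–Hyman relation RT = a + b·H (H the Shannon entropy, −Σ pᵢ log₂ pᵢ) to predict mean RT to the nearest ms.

380 ms

Each term −pᵢ log₂ pᵢ: 0.5·1 + 0.5·1; summed, H = 1.000 bits.
Mean RT = a + bH = 245 + 135·1.000 = 380.00 ms.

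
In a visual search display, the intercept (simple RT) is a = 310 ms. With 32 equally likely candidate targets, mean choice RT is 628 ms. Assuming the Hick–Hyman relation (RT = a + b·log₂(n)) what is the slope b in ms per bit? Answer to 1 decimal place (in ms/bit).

32 alternatives carry log₂ 32 = 5 bits; the choice cost is 628 − 310 = 318 ms, so b = 318/5 = 63.600 ms/bit.

63.6 ms/bit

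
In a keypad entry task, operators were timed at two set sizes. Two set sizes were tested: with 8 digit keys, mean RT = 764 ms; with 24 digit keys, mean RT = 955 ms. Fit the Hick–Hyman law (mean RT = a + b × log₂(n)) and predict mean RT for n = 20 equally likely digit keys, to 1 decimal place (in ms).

923.3 ms

With log₂ n on the abscissa the relation is linear; from the two conditions:
  b = (955 − 764) / (log₂ 24 − log₂ 8) = 191 / (4.5850 − 3) = 120.508 ms/bit
  a = 764 − 120.508 × 3 = 402.477 ms
Then RT(20) = 402.477 + 120.508 × log₂ 20 = 402.477 + 120.508 × 4.3219 ≈ 923.302 ms.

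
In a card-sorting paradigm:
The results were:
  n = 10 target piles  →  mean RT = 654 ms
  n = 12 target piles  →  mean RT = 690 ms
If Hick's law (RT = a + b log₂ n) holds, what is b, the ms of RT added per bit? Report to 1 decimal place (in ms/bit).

136.9 ms/bit

Slope: b = (690 − 654) / (log₂ 12 − log₂ 10) = 36/0.2630 = 136.864 ms/bit.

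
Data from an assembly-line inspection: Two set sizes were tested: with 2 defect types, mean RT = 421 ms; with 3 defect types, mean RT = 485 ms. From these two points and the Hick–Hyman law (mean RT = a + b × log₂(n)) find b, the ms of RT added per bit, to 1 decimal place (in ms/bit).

109.4 ms/bit

b = (RT₂ − RT₁)/(log₂ n₂ − log₂ n₁) = (485 − 421)/(1.5850 − 1) = 109.409 ms/bit.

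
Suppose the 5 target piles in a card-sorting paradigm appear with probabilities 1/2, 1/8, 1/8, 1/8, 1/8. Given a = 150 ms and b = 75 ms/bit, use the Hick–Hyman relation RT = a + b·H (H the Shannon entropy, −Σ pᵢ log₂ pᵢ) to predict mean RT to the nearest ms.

Each term −pᵢ log₂ pᵢ: 0.5·1 + 0.125·3 + 0.125·3 + 0.125·3 + 0.125·3; summed, H = 2.000 bits.
Mean RT = a + bH = 150 + 75·2.000 = 300.00 ms.

300 ms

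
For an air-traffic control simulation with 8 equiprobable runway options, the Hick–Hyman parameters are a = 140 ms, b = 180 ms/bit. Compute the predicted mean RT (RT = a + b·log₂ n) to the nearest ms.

log₂(8) = 3 bits, so RT = 140 + 180 × 3 ≈ 680.000 ms.

680 ms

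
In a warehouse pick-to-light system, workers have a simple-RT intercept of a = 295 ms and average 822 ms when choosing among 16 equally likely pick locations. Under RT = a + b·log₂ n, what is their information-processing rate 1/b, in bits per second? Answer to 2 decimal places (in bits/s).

7.59 bits/s

b = (822 − 295)/log₂ 16 = 527/4 = 131.750 ms per bit = 0.13175 s/bit; the reciprocal is 7.590 bits/s.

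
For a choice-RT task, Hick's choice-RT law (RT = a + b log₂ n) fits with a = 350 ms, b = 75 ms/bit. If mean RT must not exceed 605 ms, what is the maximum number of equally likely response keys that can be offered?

Information budget: (605 − 350)/75 = 3.4000 bits, so n ≤ 2^3.4000 = 10.556 → at most 10.

10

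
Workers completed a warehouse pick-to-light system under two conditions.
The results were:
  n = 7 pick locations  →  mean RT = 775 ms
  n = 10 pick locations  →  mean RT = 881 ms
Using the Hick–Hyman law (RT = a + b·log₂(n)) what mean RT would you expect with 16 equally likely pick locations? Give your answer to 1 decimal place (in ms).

1020.7 ms

With log₂ n on the abscissa the relation is linear; from the two conditions:
  b = (881 − 775) / (log₂ 10 − log₂ 7) = 106 / (3.3219 − 2.8074) = 205.996 ms/bit
  a = 775 − 205.996 × 2.8074 = 196.696 ms
Then RT(16) = 196.696 + 205.996 × log₂ 16 = 196.696 + 205.996 × 4 ≈ 1020.680 ms.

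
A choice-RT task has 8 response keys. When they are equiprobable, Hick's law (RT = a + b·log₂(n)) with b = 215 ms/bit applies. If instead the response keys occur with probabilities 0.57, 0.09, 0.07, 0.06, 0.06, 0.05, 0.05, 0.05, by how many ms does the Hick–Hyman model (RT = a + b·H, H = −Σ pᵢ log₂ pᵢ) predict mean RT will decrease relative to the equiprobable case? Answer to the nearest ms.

177 ms

The RT saving is b·ΔH. Equiprobable H₀ = log₂(8) = 3.0000 bits; with the given probabilities H = 2.1788 bits.
b·(H₀ − H) = 215 × (3.0000 − 2.1788) = 176.55 ms.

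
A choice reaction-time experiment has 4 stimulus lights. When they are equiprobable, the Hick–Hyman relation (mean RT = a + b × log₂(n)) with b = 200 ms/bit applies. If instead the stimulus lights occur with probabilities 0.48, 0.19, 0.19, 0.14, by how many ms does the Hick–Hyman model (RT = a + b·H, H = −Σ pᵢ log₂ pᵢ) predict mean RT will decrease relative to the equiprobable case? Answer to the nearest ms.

37 ms

The RT saving is b·ΔH. Equiprobable H₀ = log₂(4) = 2.0000 bits; with the given probabilities H = 1.8158 bits.
b·(H₀ − H) = 200 × (2.0000 − 1.8158) = 36.83 ms.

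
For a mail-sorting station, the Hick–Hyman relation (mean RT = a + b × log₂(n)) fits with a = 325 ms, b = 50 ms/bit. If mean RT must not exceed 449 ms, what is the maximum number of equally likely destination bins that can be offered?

Information budget: (449 − 325)/50 = 2.4800 bits, so n ≤ 2^2.4800 = 5.579 → at most 5.

5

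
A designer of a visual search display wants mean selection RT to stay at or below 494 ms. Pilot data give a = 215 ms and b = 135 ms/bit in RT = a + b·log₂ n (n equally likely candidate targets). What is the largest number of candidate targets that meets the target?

Information budget: (494 − 215)/135 = 2.0667 bits, so n ≤ 2^2.0667 = 4.189 → at most 4.

4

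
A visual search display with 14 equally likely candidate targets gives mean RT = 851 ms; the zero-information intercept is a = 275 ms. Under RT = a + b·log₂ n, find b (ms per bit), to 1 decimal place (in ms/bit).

151.3 ms/bit

log₂(14) = 3.8074 bits.
b = (RT − a)/log₂ n = (851 − 275) / 3.8074 = 151.286 ms/bit.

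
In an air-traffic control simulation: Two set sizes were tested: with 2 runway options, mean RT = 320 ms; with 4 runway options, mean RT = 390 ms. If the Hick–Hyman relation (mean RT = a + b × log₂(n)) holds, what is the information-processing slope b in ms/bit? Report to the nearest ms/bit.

70 ms/bit

The slope on a log₂ axis is (390 − 320) / (2 − 1) = 70 ms/bit.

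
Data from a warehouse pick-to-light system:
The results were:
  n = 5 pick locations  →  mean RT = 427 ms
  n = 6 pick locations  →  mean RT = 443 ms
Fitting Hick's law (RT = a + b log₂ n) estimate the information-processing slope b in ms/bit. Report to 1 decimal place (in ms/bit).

60.8 ms/bit

Slope: b = (443 − 427) / (log₂ 6 − log₂ 5) = 16/0.2630 = 60.829 ms/bit.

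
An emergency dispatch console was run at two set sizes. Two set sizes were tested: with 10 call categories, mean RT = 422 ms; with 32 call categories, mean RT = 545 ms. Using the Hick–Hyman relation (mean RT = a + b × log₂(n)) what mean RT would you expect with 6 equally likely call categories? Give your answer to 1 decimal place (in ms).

Solve the two-equation system in a and b:
  b = (545 − 422) / (log₂ 32 − log₂ 10) = 123 / (5 − 3.3219) = 73.298 ms/bit
  a = 422 − 73.298 × 3.3219 = 178.508 ms
Then RT(6) = 178.508 + 73.298 × log₂ 6 = 178.508 + 73.298 × 2.5850 ≈ 367.982 ms.

368.0 ms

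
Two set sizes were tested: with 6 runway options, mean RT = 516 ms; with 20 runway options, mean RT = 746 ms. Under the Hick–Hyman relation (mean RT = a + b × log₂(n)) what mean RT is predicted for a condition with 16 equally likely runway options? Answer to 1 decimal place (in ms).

With log₂ n on the abscissa the relation is linear; from the two conditions:
  b = (746 − 516) / (log₂ 20 − log₂ 6) = 230 / (4.3219 − 2.5850) = 132.415 ms/bit
  a = 516 − 132.415 × 2.5850 = 173.713 ms
Then RT(16) = 173.713 + 132.415 × log₂ 16 = 173.713 + 132.415 × 4 ≈ 703.372 ms.

703.4 ms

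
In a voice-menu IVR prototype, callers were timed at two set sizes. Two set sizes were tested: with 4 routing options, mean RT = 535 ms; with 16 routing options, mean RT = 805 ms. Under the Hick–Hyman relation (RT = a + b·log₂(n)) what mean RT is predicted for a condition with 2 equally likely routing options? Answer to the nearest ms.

400 ms

With log₂ n on the abscissa the relation is linear; from the two conditions:
  b = (805 − 535) / (log₂ 16 − log₂ 4) = 270 / (4 − 2) = 135 ms/bit
  a = 535 − 135 × 2 = 265 ms
Then RT(2) = 265 + 135 × log₂ 2 = 265 + 135 × 1 ≈ 400.000 ms.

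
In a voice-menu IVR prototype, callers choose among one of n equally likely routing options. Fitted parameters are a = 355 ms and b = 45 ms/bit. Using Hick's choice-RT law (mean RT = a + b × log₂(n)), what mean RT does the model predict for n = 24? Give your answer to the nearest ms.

log₂(24) = 4.5850 bits, so RT = 355 + 45 × 4.5850 ≈ 561.323 ms.

561 ms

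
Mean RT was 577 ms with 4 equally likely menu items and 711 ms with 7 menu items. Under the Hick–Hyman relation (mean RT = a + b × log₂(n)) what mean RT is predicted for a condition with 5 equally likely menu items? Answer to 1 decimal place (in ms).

Solve the two-equation system in a and b:
  b = (711 − 577) / (log₂ 7 − log₂ 4) = 134 / (2.8074 − 2) = 165.974 ms/bit
  a = 577 − 165.974 × 2 = 245.052 ms
Then RT(5) = 245.052 + 165.974 × log₂ 5 = 245.052 + 165.974 × 2.3219 ≈ 630.432 ms.

630.4 ms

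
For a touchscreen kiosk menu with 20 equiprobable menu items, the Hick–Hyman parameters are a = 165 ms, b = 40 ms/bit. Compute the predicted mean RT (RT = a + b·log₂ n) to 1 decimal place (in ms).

log₂(20) = 4.3219 bits, so RT = 165 + 40 × 4.3219 ≈ 337.877 ms.

337.9 ms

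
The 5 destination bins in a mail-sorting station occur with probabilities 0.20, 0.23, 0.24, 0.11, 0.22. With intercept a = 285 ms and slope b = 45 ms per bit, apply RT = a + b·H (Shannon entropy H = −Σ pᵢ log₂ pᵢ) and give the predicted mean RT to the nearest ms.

387 ms

Entropy contributions −pᵢ log₂ pᵢ: 0.4644, 0.4877, 0.4941, 0.3503, 0.4806; sum H = 2.2770 bits.
RT = a + bH = 285 + 45·2.2770 = 387.47 ms.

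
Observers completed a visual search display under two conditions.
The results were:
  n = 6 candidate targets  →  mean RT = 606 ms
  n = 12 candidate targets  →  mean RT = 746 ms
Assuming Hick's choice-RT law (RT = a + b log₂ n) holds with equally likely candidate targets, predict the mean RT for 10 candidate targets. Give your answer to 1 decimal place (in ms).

RT is linear in log₂ n, so two points fix the line:
  b = (746 − 606) / (log₂ 12 − log₂ 6) = 140 / (3.5850 − 2.5850) = 140.000 ms/bit
  a = 606 − 140.000 × 2.5850 = 244.105 ms
Then RT(10) = 244.105 + 140.000 × log₂ 10 = 244.105 + 140.000 × 3.3219 ≈ 709.175 ms.

709.2 ms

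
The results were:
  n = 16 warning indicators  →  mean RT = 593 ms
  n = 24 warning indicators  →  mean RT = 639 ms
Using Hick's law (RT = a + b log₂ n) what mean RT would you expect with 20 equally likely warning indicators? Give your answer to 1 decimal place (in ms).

With log₂ n on the abscissa the relation is linear; from the two conditions:
  b = (639 − 593) / (log₂ 24 − log₂ 16) = 46 / (4.5850 − 4) = 78.638 ms/bit
  a = 593 − 78.638 × 4 = 278.450 ms
Then RT(20) = 278.450 + 78.638 × log₂ 20 = 278.450 + 78.638 × 4.3219 ≈ 618.316 ms.

618.3 ms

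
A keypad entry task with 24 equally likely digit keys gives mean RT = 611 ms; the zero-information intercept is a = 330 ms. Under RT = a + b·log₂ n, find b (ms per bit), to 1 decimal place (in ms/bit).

61.3 ms/bit

log₂(24) = 4.5850 bits.
b = (RT − a)/log₂ n = (611 − 330) / 4.5850 = 61.287 ms/bit.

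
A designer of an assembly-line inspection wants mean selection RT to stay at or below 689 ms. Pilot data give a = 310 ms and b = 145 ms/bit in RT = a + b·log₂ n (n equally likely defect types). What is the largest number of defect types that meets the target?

Information budget: (689 − 310)/145 = 2.6138 bits, so n ≤ 2^2.6138 = 6.121 → at most 6.

6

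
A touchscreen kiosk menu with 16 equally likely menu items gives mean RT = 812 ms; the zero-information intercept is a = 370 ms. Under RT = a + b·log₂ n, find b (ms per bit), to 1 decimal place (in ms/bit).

110.5 ms/bit

log₂(16) = 4 bits.
b = (RT − a)/log₂ n = (812 − 370) / 4 = 110.500 ms/bit.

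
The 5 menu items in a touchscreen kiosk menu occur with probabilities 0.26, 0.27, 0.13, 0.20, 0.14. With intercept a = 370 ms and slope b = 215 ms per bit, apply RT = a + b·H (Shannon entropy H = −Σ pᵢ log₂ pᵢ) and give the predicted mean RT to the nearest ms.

856 ms

H = 0.26·log₂(1/0.26) + 0.27·log₂(1/0.27) + 0.13·log₂(1/0.13) + 0.20·log₂(1/0.20) + 0.14·log₂(1/0.14) = 2.2594 bits.
RT = 370 + 215 × 2.2594 = 855.78 ms.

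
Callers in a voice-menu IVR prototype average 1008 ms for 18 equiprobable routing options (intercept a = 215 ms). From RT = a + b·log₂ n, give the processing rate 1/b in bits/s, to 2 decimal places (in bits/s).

5.26 bits/s

b = (1008 − 215)/log₂ 18 = 793/4.1699 = 190.171 ms per bit = 0.19017 s/bit; the reciprocal is 5.258 bits/s.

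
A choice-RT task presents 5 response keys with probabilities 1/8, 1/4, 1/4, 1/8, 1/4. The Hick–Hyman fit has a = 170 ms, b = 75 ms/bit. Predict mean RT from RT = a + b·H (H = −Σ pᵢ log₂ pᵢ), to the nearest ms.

339 ms

Each term −pᵢ log₂ pᵢ: 0.125·3 + 0.25·2 + 0.25·2 + 0.125·3 + 0.25·2; summed, H = 2.250 bits.
Mean RT = a + bH = 170 + 75·2.250 = 338.75 ms.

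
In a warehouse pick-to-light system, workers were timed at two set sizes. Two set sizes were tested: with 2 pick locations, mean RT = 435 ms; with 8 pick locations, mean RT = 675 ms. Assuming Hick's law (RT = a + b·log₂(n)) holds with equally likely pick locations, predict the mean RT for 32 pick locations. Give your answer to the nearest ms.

Fit slope and intercept:
  b = (675 − 435) / (log₂ 8 − log₂ 2) = 240 / (3 − 1) = 120 ms/bit
  a = 435 − 120 × 1 = 315 ms
Then RT(32) = 315 + 120 × log₂ 32 = 315 + 120 × 5 ≈ 915.000 ms.

915 ms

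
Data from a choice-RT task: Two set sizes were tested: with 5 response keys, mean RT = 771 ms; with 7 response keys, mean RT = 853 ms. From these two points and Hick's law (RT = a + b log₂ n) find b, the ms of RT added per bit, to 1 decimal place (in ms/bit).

168.9 ms/bit

The slope on a log₂ axis is (853 − 771) / (2.8074 − 2.3219) = 168.924 ms/bit.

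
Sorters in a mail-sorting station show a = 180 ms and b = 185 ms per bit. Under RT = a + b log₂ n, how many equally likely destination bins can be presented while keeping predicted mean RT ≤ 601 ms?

4

Information budget: (601 − 180)/185 = 2.2757 bits, so n ≤ 2^2.2757 = 4.842 → at most 4.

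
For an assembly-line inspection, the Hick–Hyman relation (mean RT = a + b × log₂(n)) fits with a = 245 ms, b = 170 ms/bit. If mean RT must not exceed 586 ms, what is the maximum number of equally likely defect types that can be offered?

170·log₂ n ≤ 586 − 245 = 341, giving log₂ n ≤ 2.0059 and n ≤ 4.016. The largest whole number is 4.

4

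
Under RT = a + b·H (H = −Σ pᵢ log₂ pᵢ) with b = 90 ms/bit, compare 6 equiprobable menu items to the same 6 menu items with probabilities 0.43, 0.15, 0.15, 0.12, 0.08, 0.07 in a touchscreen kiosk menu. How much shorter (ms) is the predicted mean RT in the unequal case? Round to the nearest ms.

The RT saving is b·ΔH. Equiprobable H₀ = log₂(6) = 2.5850 bits; with the given probabilities H = 2.2718 bits.
b·(H₀ − H) = 90 × (2.5850 − 2.2718) = 28.19 ms.

28 ms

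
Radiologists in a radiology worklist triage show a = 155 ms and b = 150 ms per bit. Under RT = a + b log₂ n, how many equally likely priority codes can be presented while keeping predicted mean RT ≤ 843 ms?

24

Information budget: (843 − 155)/150 = 4.5867 bits, so n ≤ 2^4.5867 = 24.028 → at most 24.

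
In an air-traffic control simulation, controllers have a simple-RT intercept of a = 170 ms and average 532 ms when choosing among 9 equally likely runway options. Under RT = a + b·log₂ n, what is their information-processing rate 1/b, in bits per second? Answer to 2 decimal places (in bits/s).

8.76 bits/s

b = (532 − 170)/log₂ 9 = 362/3.1699 = 114.198 ms per bit = 0.11420 s/bit; the reciprocal is 8.757 bits/s.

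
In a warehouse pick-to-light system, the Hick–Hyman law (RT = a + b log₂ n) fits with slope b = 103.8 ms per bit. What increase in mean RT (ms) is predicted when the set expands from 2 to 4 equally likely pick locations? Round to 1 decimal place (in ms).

The intercept a cancels: ΔRT = b·(log₂ n₂ − log₂ n₁) = b·log₂(n₂/n₁).
log₂(4) − log₂(2) = log₂(4/2) = log₂(2) = 1.
ΔRT = 103.8 × 1.0000 = 103.800 ms.

103.8 ms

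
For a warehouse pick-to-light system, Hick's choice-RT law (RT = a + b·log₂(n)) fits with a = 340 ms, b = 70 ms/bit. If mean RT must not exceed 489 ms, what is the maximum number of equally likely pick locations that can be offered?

4

Information budget: (489 − 340)/70 = 2.1286 bits, so n ≤ 2^2.1286 = 4.373 → at most 4.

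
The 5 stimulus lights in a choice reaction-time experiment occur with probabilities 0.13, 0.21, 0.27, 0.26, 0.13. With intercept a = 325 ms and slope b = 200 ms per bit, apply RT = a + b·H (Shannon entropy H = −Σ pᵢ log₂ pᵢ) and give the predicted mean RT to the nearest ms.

H = 0.13·log₂(1/0.13) + 0.21·log₂(1/0.21) + 0.27·log₂(1/0.27) + 0.26·log₂(1/0.26) + 0.13·log₂(1/0.13) = 2.2534 bits.
RT = 325 + 200 × 2.2534 = 775.68 ms.

776 ms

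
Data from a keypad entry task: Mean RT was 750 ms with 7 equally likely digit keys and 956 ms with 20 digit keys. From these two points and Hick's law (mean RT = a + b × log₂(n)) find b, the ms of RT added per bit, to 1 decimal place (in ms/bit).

136.0 ms/bit

b = (RT₂ − RT₁)/(log₂ n₂ − log₂ n₁) = (956 − 750)/(4.3219 − 2.8074) = 136.012 ms/bit.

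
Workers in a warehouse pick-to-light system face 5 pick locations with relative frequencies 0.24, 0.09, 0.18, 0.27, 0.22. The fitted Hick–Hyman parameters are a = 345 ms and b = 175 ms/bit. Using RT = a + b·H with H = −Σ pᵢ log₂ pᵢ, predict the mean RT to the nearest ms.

H = 0.24·log₂(1/0.24) + 0.09·log₂(1/0.09) + 0.18·log₂(1/0.18) + 0.27·log₂(1/0.27) + 0.22·log₂(1/0.22) = 2.2427 bits.
RT = 345 + 175 × 2.2427 = 737.47 ms.

737 ms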